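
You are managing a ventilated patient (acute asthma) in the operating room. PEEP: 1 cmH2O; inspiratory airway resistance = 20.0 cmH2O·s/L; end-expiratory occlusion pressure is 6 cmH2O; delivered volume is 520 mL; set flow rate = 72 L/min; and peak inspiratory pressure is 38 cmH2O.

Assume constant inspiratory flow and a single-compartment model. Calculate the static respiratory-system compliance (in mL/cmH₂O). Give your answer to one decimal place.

Flow: 72 L/min ÷ 60 = 1.2 L/s.
Total PEEP = 6 cmH2O (set 1 + intrinsic 5); this is the baseline alveolar pressure.
Equation of motion (constant flow): PIP = Vt/C + R·V̇ + PEEP.
Vt/C = PIP − R·V̇ − PEEP = 38 − 20.0×1.2 − 6 = 38 − 24.0 − 6 = 8.0 cmH2O.
C = Vt / 8.0 = 520 / 8.0 = 65.0 mL/cmH2O.

65.0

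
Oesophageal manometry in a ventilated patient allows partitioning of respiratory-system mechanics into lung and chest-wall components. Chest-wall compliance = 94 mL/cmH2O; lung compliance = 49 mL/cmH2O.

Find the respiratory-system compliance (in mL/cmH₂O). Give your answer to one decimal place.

32.2

Lung and chest wall are elastances in series: 1/Crs = 1/CL + 1/Ccw.
1/Crs = 1/49 + 1/94 = 0.03105.
Crs = 32.206 mL/cmH2O.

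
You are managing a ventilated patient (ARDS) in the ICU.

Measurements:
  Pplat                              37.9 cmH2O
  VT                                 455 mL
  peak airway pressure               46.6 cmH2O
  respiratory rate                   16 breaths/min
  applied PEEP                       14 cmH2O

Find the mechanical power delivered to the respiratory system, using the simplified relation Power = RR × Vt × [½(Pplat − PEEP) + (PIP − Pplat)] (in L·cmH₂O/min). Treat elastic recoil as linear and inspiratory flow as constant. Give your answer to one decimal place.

150.3

Per-breath work = Vt × [½(Pplat−PEEP) + (PIP−Pplat)] = 0.455 × [0.5×23.9 + 8.7] = 0.455 × 20.65 = 9.396 L·cmH2O.
Power = 16 × 9.396 = 150.34 L·cmH2O/min.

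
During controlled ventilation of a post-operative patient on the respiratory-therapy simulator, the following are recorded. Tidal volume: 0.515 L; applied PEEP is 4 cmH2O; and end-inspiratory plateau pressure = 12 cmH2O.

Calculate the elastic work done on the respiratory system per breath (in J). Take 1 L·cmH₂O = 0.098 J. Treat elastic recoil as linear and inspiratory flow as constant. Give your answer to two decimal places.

0.20

Elastic work ≈ ½ × (Pplat − PEEP) × Vt = 0.5 × (12 − 4) × 0.515 L = 0.5 × 8.0 × 0.515 = 2.06 L·cmH2O.
× 0.098 J/(L·cmH2O) → 0.2019 J.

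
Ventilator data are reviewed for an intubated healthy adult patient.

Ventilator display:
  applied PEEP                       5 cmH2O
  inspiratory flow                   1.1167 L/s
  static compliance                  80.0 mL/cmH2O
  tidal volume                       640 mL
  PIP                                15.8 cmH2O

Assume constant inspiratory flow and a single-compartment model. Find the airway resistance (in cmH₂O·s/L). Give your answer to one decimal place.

2.5

Equation of motion (constant flow): PIP = Vt/C + R·V̇ + PEEP.
R·V̇ = PIP − Vt/C − PEEP = 15.8 − 640/80.0 − 5 = 15.8 − 8.0 − 5 = 2.8 cmH2O.
R = 2.8 / 1.1167 = 2.507 cmH2O·s/L.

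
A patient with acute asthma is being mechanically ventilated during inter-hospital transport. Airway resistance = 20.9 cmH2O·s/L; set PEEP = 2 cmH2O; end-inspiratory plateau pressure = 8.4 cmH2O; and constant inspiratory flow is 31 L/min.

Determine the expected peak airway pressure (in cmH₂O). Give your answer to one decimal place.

Flow: 31 L/min ÷ 60 = 0.5167 L/s.
PIP = Pplat + Raw × flow = 8.4 + 20.9 × 0.5167 = 8.4 + 10.799 = 19.199 cmH2O.

19.2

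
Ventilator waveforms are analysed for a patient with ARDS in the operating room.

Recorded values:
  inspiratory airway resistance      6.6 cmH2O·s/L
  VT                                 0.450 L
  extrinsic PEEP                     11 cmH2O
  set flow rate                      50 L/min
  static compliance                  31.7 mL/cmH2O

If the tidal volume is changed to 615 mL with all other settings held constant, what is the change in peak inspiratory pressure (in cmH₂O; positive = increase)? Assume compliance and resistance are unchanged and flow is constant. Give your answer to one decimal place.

PIP = Vt/C + R·V̇ + PEEP (constant-flow equation of motion).
Only the elastic term changes: ΔPIP = ΔVt / C = (615 − 450) / 31.7 = 5.205 cmH2O.

5.2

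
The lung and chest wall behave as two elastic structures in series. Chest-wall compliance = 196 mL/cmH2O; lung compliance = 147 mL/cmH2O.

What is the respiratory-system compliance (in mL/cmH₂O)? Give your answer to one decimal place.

84.0

Lung and chest wall are elastances in series: 1/Crs = 1/CL + 1/Ccw.
1/Crs = 1/147 + 1/196 = 0.0119.
Crs = 84.034 mL/cmH2O.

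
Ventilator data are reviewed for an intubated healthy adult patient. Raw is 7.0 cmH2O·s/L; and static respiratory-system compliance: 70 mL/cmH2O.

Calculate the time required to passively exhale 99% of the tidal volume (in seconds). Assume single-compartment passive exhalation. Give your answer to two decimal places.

2.26

τ = R × C = 7.0 × 70 mL/cmH2O = 7.0 × 0.070 L/cmH2O = 0.49 s.
Exhaled fraction f = 1 − e^(−t/τ) → t = −τ·ln(1 − f) = −0.49·ln(0.01) = 2.257 s.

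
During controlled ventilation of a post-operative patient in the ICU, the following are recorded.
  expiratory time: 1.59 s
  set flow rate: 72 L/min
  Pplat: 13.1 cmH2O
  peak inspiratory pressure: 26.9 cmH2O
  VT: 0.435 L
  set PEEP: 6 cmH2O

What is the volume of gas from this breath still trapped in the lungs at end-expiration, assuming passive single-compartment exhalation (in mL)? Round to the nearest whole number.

Flow: 72 L/min ÷ 60 = 1.2 L/s.
R = (PIP − Pplat)/V̇ = (26.9 − 13.1) / 1.2 = 13.8/1.2 = 11.5 cmH2O·s/L.
C = Vt/(Pplat − PEEP) = 435.0 / (13.1 − 6) = 435.0/7.1 = 61.268 mL/cmH2O.
τ = R × C = 11.5 × 0.06127 L/cmH2O = 0.7046 s.
Fraction remaining = e^(−Te/τ) = e^(−1.59/0.7046) = 0.1047.
Trapped volume = 435.0 × 0.1047 = 45.545 mL.

46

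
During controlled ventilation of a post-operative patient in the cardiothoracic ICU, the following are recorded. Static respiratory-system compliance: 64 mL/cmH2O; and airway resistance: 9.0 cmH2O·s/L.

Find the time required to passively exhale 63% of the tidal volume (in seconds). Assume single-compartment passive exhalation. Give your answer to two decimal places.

τ = R × C = 9.0 × 64 mL/cmH2O = 9.0 × 0.064 L/cmH2O = 0.576 s.
Exhaled fraction f = 1 − e^(−t/τ) → t = −τ·ln(1 − f) = −0.576·ln(0.37) = 0.5727 s.

0.57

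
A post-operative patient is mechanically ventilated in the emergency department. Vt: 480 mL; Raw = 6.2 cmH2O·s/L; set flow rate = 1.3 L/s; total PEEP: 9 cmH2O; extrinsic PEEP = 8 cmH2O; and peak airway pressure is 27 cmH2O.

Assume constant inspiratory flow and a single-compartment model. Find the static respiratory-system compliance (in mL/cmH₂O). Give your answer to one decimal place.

Total PEEP = 9 cmH2O (set 8 + intrinsic 1); this is the baseline alveolar pressure.
Equation of motion (constant flow): PIP = Vt/C + R·V̇ + PEEP.
Vt/C = PIP − R·V̇ − PEEP = 27 − 6.2×1.3 − 9 = 27 − 8.06 − 9 = 9.94 cmH2O.
C = Vt / 9.94 = 480 / 9.94 = 48.29 mL/cmH2O.

48.3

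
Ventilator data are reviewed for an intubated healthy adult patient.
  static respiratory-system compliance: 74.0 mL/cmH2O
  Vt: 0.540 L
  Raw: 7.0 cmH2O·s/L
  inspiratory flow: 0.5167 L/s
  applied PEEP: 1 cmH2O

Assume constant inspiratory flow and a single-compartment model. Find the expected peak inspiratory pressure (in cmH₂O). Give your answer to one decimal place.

11.9

Equation of motion (constant flow): PIP = Vt/C + R·V̇ + PEEP.
PIP = 540/74.0 + 7.0×0.5167 + 1 = 7.297 + 3.617 + 1 = 11.914 cmH2O.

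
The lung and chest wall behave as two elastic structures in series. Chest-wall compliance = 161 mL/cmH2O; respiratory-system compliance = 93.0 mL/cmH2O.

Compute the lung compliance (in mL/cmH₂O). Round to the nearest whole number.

220

1/CL = 1/Crs − 1/Ccw.
1/CL = 1/93.0 − 1/161 = 0.004542.
CL = 220.17 mL/cmH2O.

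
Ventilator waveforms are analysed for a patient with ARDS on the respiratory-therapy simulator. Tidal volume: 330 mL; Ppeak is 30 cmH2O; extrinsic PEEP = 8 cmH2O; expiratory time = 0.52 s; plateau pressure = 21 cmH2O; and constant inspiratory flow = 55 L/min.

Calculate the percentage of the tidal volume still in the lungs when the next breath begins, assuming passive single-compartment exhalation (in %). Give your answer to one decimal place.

12.4

Flow: 55 L/min ÷ 60 = 0.9167 L/s.
R = (PIP − Pplat)/V̇ = (30 − 21) / 0.9167 = 9.0/0.9167 = 9.818 cmH2O·s/L.
C = Vt/(Pplat − PEEP) = 330.0 / (21 − 8) = 330.0/13.0 = 25.385 mL/cmH2O.
τ = R × C = 9.818 × 0.02539 L/cmH2O = 0.2493 s.
Fraction remaining at end-expiration = e^(−Te/τ) = e^(−0.52/0.2493) = 0.1242 → 12.42%.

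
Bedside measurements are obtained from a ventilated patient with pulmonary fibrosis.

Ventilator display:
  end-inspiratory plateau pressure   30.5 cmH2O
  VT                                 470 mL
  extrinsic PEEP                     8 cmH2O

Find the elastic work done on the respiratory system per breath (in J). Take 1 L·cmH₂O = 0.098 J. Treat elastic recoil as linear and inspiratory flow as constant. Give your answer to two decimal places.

0.52

Elastic work ≈ ½ × (Pplat − PEEP) × Vt = 0.5 × (30.5 − 8) × 0.470 L = 0.5 × 22.5 × 0.470 = 5.288 L·cmH2O.
× 0.098 J/(L·cmH2O) → 0.5182 J.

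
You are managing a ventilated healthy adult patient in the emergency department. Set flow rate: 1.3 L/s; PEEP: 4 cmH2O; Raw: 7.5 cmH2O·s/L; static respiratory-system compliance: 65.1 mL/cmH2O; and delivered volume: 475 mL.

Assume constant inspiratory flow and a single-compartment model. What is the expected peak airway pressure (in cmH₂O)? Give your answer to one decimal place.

21.0

Equation of motion (constant flow): PIP = Vt/C + R·V̇ + PEEP.
PIP = 475/65.1 + 7.5×1.3 + 4 = 7.296 + 9.75 + 4 = 21.046 cmH2O.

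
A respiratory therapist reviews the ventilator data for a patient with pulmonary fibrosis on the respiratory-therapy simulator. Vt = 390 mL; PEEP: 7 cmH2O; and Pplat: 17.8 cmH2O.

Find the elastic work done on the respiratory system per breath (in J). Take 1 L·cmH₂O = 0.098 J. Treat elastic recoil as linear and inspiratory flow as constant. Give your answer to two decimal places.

0.21

Elastic work ≈ ½ × (Pplat − PEEP) × Vt = 0.5 × (17.8 − 7) × 0.390 L = 0.5 × 10.8 × 0.390 = 2.106 L·cmH2O.
× 0.098 J/(L·cmH2O) → 0.2064 J.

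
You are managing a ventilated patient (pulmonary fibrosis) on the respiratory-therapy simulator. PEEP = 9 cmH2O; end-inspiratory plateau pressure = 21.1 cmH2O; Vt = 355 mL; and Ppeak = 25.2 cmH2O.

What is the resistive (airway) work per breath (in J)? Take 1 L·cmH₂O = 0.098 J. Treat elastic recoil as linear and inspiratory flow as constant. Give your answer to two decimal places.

With constant inspiratory flow the resistive pressure is constant at PIP − Pplat = 25.2 − 21.1 = 4.1 cmH2O, so resistive work = 4.1 × 0.355 = 1.456 L·cmH2O.
× 0.098 J/(L·cmH2O) → 0.1427 J.

0.14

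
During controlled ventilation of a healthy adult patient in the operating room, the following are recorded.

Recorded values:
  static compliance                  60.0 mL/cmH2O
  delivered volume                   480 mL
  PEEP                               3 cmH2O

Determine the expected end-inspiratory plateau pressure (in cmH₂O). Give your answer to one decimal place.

Pplat = PEEP + Vt / Cstat = 3 + 480 / 60.0 = 3 + 8.0 = 11.0 cmH2O.

11.0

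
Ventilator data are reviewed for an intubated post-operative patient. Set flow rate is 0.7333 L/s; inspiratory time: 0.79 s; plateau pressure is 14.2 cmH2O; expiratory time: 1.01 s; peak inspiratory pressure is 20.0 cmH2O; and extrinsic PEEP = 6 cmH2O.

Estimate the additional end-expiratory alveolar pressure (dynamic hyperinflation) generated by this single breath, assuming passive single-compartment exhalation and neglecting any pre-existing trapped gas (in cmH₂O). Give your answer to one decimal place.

Vt = flow × Ti = 0.7333 L/s × 0.79 s × 1000 mL/L = 579.31 mL.
R = (PIP − Pplat)/V̇ = (20.0 − 14.2) / 0.7333 = 5.8/0.7333 = 7.909 cmH2O·s/L.
C = Vt/(Pplat − PEEP) = 579.31 / (14.2 − 6) = 579.31/8.2 = 70.648 mL/cmH2O.
τ = R × C = 7.909 × 0.07065 L/cmH2O = 0.5588 s.
Fraction remaining = e^(−Te/τ) = e^(−1.01/0.5588) = 0.1641; trapped volume = 579.31 × 0.1641 = 95.065 mL.
Additional alveolar pressure from trapping ≈ V_trapped / C = 95.065 / 70.648 = 1.346 cmH2O.

1.3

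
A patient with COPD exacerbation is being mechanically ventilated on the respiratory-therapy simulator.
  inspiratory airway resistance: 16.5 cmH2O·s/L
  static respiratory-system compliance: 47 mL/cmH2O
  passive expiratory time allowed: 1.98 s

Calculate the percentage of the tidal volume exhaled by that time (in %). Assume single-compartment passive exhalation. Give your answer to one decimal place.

τ = R × C = 16.5 × 47 mL/cmH2O = 16.5 × 0.047 L/cmH2O = 0.7755 s.
Passive exhalation: V(t)/V₀ = e^(−t/τ) = e^(−1.98/0.7755) = 0.07783.
Fraction exhaled = 1 − 0.07783 = 0.9222 → 92.22%.

92.2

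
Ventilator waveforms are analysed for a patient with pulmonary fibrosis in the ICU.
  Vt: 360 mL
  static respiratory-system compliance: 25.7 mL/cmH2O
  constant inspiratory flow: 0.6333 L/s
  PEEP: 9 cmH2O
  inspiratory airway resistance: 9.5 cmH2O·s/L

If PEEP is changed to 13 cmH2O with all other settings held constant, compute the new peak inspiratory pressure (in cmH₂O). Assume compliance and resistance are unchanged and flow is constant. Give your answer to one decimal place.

33.0

PIP = Vt/C + R·V̇ + PEEP (constant-flow equation of motion).
Only the baseline term changes: ΔPIP = ΔPEEP = 13 − 9 = 4.0 cmH2O.
Original PIP = 360/25.7 + 9.5×0.6333 + 9 = 29.024 cmH2O; new PIP = 29.024 + (4.0) = 33.024 cmH2O.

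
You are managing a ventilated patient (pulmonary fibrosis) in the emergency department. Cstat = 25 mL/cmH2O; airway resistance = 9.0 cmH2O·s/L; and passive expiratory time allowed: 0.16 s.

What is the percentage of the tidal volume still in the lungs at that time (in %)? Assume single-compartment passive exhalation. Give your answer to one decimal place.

τ = R × C = 9.0 × 25 mL/cmH2O = 9.0 × 0.025 L/cmH2O = 0.225 s.
Passive exhalation: V(t)/V₀ = e^(−t/τ) = e^(−0.16/0.225) = 0.4911.
Fraction remaining = 0.4911 → 49.11%.

49.1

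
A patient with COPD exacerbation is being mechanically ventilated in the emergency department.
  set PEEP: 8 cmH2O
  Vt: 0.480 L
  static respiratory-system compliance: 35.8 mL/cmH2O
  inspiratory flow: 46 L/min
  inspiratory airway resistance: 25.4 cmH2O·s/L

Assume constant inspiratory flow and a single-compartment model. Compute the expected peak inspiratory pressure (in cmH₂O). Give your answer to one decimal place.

40.9

Flow: 46 L/min ÷ 60 = 0.7667 L/s.
Equation of motion (constant flow): PIP = Vt/C + R·V̇ + PEEP.
PIP = 480/35.8 + 25.4×0.7667 + 8 = 13.408 + 19.474 + 8 = 40.882 cmH2O.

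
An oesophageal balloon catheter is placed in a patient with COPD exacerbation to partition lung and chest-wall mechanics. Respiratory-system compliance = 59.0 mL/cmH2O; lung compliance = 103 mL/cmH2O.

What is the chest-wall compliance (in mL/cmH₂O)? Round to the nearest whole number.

138

1/Ccw = 1/Crs − 1/CL.
1/Ccw = 1/59.0 − 1/103 = 0.00724.
Ccw = 138.12 mL/cmH2O.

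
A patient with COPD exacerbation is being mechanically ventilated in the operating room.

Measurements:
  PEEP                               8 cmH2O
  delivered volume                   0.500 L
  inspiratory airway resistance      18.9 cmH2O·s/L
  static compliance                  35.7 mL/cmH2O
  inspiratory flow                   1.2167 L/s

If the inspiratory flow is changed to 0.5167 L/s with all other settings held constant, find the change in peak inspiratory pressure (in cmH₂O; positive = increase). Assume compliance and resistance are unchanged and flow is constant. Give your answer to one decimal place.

PIP = Vt/C + R·V̇ + PEEP (constant-flow equation of motion).
Only the resistive term changes: ΔPIP = R × ΔV̇ = 18.9 × (0.5167 − 1.2167) = 18.9 × -0.7 = -13.23 cmH2O.

-13.2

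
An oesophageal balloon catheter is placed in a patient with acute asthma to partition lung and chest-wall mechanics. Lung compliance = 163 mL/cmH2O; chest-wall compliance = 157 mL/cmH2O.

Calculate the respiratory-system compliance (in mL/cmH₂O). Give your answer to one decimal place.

Lung and chest wall are elastances in series: 1/Crs = 1/CL + 1/Ccw.
1/Crs = 1/163 + 1/157 = 0.0125.
Crs = 80.0 mL/cmH2O.

80.0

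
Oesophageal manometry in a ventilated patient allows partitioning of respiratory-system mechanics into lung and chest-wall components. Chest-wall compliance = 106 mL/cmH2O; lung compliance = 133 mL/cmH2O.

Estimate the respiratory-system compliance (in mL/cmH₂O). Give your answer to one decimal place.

Lung and chest wall are elastances in series: 1/Crs = 1/CL + 1/Ccw.
1/Crs = 1/133 + 1/106 = 0.01695.
Crs = 58.997 mL/cmH2O.

59.0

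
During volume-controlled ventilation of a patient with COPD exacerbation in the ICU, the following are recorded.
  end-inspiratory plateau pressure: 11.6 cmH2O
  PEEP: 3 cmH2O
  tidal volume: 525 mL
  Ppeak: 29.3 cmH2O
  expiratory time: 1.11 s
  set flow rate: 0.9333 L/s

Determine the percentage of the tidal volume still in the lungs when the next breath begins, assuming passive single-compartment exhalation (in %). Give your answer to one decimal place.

38.3

R = (PIP − Pplat)/V̇ = (29.3 − 11.6) / 0.9333 = 17.7/0.9333 = 18.965 cmH2O·s/L.
C = Vt/(Pplat − PEEP) = 525.0 / (11.6 − 3) = 525.0/8.6 = 61.047 mL/cmH2O.
τ = R × C = 18.965 × 0.06105 L/cmH2O = 1.158 s.
Fraction remaining at end-expiration = e^(−Te/τ) = e^(−1.11/1.158) = 0.3834 → 38.34%.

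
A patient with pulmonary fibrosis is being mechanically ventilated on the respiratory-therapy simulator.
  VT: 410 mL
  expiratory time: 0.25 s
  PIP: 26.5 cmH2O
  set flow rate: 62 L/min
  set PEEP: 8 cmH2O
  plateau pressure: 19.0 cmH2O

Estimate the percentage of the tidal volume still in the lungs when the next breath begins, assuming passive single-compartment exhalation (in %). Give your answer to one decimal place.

Flow: 62 L/min ÷ 60 = 1.0333 L/s.
R = (PIP − Pplat)/V̇ = (26.5 − 19.0) / 1.0333 = 7.5/1.0333 = 7.258 cmH2O·s/L.
C = Vt/(Pplat − PEEP) = 410.0 / (19.0 − 8) = 410.0/11.0 = 37.273 mL/cmH2O.
τ = R × C = 7.258 × 0.03727 L/cmH2O = 0.2705 s.
Fraction remaining at end-expiration = e^(−Te/τ) = e^(−0.25/0.2705) = 0.3968 → 39.68%.

39.7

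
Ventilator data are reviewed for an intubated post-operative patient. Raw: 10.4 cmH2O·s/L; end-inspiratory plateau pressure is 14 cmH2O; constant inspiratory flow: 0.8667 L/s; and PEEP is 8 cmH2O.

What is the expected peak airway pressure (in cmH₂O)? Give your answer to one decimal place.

23.0

PIP = Pplat + Raw × flow = 14 + 10.4 × 0.8667 = 14 + 9.014 = 23.014 cmH2O.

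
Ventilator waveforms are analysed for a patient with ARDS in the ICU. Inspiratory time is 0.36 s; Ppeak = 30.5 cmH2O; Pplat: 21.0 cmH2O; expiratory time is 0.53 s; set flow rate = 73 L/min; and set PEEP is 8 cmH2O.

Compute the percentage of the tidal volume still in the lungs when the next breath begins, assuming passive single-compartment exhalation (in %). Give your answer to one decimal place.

13.3

Flow: 73 L/min ÷ 60 = 1.2167 L/s.
Vt = flow × Ti = 1.2167 L/s × 0.36 s × 1000 mL/L = 438.01 mL.
R = (PIP − Pplat)/V̇ = (30.5 − 21.0) / 1.2167 = 9.5/1.2167 = 7.808 cmH2O·s/L.
C = Vt/(Pplat − PEEP) = 438.01 / (21.0 − 8) = 438.01/13.0 = 33.693 mL/cmH2O.
τ = R × C = 7.808 × 0.03369 L/cmH2O = 0.2631 s.
Fraction remaining at end-expiration = e^(−Te/τ) = e^(−0.53/0.2631) = 0.1334 → 13.34%.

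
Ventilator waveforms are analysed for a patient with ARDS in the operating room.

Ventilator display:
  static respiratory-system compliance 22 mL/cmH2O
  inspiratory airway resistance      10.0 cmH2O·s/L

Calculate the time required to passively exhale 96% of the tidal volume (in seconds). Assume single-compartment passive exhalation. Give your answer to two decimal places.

0.71

τ = R × C = 10.0 × 22 mL/cmH2O = 10.0 × 0.022 L/cmH2O = 0.22 s.
Exhaled fraction f = 1 − e^(−t/τ) → t = −τ·ln(1 − f) = −0.22·ln(0.04) = 0.7082 s.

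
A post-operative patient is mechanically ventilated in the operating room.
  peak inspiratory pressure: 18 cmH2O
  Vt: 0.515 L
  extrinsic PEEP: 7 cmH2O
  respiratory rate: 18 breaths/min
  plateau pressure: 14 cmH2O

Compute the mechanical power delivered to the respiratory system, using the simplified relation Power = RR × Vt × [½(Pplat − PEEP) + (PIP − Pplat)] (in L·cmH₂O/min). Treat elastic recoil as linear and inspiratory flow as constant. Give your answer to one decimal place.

Per-breath work = Vt × [½(Pplat−PEEP) + (PIP−Pplat)] = 0.515 × [0.5×7.0 + 4.0] = 0.515 × 7.5 = 3.863 L·cmH2O.
Power = 18 × 3.863 = 69.534 L·cmH2O/min.

69.5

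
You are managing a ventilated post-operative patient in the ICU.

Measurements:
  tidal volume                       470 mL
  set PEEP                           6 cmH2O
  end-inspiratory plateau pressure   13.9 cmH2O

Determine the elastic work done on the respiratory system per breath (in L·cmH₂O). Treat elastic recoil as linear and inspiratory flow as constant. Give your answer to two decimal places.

1.86

Elastic work ≈ ½ × (Pplat − PEEP) × Vt = 0.5 × (13.9 − 6) × 0.470 L = 0.5 × 7.9 × 0.470 = 1.857 L·cmH2O.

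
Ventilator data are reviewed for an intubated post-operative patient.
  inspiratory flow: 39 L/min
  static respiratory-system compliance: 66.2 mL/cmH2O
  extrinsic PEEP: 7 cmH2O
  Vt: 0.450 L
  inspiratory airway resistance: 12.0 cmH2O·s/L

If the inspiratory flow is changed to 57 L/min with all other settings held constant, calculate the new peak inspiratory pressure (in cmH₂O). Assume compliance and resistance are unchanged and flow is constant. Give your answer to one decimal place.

25.2

Flow: 39 L/min ÷ 60 = 0.65 L/s.
New flow: 57 L/min ÷ 60 = 0.95 L/s.
PIP = Vt/C + R·V̇ + PEEP (constant-flow equation of motion).
Only the resistive term changes: ΔPIP = R × ΔV̇ = 12.0 × (0.95 − 0.65) = 12.0 × 0.3 = 3.6 cmH2O.
Original PIP = 450/66.2 + 12.0×0.65 + 7 = 21.598 cmH2O; new PIP = 21.598 + (3.6) = 25.198 cmH2O.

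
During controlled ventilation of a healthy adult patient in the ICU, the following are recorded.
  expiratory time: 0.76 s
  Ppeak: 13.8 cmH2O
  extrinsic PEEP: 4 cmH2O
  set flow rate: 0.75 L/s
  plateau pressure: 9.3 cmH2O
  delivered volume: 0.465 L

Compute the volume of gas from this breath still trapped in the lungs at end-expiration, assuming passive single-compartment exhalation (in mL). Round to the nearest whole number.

R = (PIP − Pplat)/V̇ = (13.8 − 9.3) / 0.75 = 4.5/0.75 = 6.0 cmH2O·s/L.
C = Vt/(Pplat − PEEP) = 465.0 / (9.3 − 4) = 465.0/5.3 = 87.736 mL/cmH2O.
τ = R × C = 6.0 × 0.08774 L/cmH2O = 0.5264 s.
Fraction remaining = e^(−Te/τ) = e^(−0.76/0.5264) = 0.236.
Trapped volume = 465.0 × 0.236 = 109.74 mL.

110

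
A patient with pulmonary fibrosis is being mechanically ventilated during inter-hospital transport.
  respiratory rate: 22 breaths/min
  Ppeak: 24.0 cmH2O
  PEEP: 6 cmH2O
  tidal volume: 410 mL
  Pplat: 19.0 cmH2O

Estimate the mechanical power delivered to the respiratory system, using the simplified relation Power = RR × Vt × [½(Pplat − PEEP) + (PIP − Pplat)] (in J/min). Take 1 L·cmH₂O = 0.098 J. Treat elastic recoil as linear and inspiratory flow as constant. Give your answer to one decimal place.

Per-breath work = Vt × [½(Pplat−PEEP) + (PIP−Pplat)] = 0.410 × [0.5×13.0 + 5.0] = 0.410 × 11.5 = 4.715 L·cmH2O.
Power = 22 × 4.715 = 103.73 L·cmH2O/min.
× 0.098 J/(L·cmH2O) → 10.166 J/min.

10.2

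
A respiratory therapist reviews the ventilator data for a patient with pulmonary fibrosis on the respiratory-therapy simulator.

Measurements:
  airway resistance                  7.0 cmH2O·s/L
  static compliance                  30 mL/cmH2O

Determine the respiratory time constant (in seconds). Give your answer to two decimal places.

0.21

τ = R × C = 7.0 × 30 mL/cmH2O = 7.0 × 0.030 L/cmH2O = 0.21 s.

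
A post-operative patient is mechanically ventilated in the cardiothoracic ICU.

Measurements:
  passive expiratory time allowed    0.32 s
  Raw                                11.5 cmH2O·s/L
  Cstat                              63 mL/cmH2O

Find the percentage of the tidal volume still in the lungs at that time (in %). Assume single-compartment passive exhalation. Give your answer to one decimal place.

τ = R × C = 11.5 × 63 mL/cmH2O = 11.5 × 0.063 L/cmH2O = 0.7245 s.
Passive exhalation: V(t)/V₀ = e^(−t/τ) = e^(−0.32/0.7245) = 0.643.
Fraction remaining = 0.643 → 64.3%.

64.3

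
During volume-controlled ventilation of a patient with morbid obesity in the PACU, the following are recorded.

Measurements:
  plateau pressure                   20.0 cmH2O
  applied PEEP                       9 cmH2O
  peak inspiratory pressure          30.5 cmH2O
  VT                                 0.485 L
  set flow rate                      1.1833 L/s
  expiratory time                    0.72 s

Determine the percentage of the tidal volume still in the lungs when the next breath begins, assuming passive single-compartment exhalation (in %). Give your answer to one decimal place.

R = (PIP − Pplat)/V̇ = (30.5 − 20.0) / 1.1833 = 10.5/1.1833 = 8.873 cmH2O·s/L.
C = Vt/(Pplat − PEEP) = 485.0 / (20.0 − 9) = 485.0/11.0 = 44.091 mL/cmH2O.
τ = R × C = 8.873 × 0.04409 L/cmH2O = 0.3912 s.
Fraction remaining at end-expiration = e^(−Te/τ) = e^(−0.72/0.3912) = 0.1587 → 15.87%.

15.9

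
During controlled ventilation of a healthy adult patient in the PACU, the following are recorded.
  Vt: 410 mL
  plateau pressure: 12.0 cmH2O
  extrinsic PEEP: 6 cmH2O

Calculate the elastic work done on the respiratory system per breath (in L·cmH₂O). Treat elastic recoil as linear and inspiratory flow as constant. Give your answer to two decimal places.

Elastic work ≈ ½ × (Pplat − PEEP) × Vt = 0.5 × (12.0 − 6) × 0.410 L = 0.5 × 6.0 × 0.410 = 1.23 L·cmH2O.

1.23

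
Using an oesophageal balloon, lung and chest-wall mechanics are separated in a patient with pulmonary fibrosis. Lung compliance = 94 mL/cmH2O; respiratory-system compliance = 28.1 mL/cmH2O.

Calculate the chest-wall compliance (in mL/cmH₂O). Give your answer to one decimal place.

40.1

1/Ccw = 1/Crs − 1/CL.
1/Ccw = 1/28.1 − 1/94 = 0.02495.
Ccw = 40.08 mL/cmH2O.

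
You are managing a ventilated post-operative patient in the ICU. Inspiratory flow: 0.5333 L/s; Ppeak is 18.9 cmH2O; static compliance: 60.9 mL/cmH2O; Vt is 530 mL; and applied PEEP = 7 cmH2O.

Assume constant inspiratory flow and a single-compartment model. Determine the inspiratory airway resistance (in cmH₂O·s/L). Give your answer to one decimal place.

6.0

Equation of motion (constant flow): PIP = Vt/C + R·V̇ + PEEP.
R·V̇ = PIP − Vt/C − PEEP = 18.9 − 530/60.9 − 7 = 18.9 − 8.703 − 7 = 3.197 cmH2O.
R = 3.197 / 0.5333 = 5.995 cmH2O·s/L.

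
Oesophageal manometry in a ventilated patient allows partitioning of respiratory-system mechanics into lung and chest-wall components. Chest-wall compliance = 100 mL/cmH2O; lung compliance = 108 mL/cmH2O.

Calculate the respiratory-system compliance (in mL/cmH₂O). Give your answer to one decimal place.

51.9

Lung and chest wall are elastances in series: 1/Crs = 1/CL + 1/Ccw.
1/Crs = 1/108 + 1/100 = 0.01926.
Crs = 51.921 mL/cmH2O.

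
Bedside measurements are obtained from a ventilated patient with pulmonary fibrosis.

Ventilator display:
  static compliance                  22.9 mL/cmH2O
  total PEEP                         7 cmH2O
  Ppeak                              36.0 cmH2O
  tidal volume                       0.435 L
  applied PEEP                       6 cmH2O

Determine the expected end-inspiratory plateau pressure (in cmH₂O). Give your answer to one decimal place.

26.0

End-expiratory occlusion gives total PEEP = 7 cmH2O (intrinsic PEEP = 7 − 6 = 1). Use total PEEP for the elastic gradient.
Pplat = PEEPtotal + Vt / Cstat = 7 + 435 / 22.9 = 7 + 18.996 = 25.996 cmH2O.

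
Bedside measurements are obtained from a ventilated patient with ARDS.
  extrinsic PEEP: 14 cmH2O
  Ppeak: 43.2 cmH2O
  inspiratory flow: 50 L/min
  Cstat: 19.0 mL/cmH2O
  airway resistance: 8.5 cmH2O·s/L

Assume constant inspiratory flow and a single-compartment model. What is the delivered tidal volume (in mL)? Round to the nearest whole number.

420

Flow: 50 L/min ÷ 60 = 0.8333 L/s.
Equation of motion (constant flow): PIP = Vt/C + R·V̇ + PEEP.
Vt/C = PIP − R·V̇ − PEEP = 43.2 − 7.083 − 14 = 22.117 cmH2O.
Vt = C × 22.117 = 19.0 × 22.117 = 420.22 mL.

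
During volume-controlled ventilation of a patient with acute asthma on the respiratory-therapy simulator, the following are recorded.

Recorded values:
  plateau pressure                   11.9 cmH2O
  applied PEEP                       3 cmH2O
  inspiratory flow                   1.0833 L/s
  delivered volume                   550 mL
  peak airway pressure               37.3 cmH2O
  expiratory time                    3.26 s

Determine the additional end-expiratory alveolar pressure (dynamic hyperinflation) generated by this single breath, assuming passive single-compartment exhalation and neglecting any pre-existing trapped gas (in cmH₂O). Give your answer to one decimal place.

0.9

R = (PIP − Pplat)/V̇ = (37.3 − 11.9) / 1.0833 = 25.4/1.0833 = 23.447 cmH2O·s/L.
C = Vt/(Pplat − PEEP) = 550.0 / (11.9 − 3) = 550.0/8.9 = 61.798 mL/cmH2O.
τ = R × C = 23.447 × 0.0618 L/cmH2O = 1.449 s.
Fraction remaining = e^(−Te/τ) = e^(−3.26/1.449) = 0.1054; trapped volume = 550.0 × 0.1054 = 57.97 mL.
Additional alveolar pressure from trapping ≈ V_trapped / C = 57.97 / 61.798 = 0.9381 cmH2O.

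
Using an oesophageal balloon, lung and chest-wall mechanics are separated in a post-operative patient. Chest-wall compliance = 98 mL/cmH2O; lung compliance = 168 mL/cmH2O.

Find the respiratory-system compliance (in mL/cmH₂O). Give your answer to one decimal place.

61.9

Lung and chest wall are elastances in series: 1/Crs = 1/CL + 1/Ccw.
1/Crs = 1/168 + 1/98 = 0.01616.
Crs = 61.881 mL/cmH2O.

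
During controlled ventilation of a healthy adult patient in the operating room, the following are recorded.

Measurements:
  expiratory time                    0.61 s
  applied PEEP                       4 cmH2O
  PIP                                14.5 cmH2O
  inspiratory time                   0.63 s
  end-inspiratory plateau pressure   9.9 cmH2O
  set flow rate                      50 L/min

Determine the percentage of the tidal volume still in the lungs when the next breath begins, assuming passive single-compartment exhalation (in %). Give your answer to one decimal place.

Flow: 50 L/min ÷ 60 = 0.8333 L/s.
Vt = flow × Ti = 0.8333 L/s × 0.63 s × 1000 mL/L = 524.98 mL.
R = (PIP − Pplat)/V̇ = (14.5 − 9.9) / 0.8333 = 4.6/0.8333 = 5.52 cmH2O·s/L.
C = Vt/(Pplat − PEEP) = 524.98 / (9.9 − 4) = 524.98/5.9 = 88.98 mL/cmH2O.
τ = R × C = 5.52 × 0.08898 L/cmH2O = 0.4912 s.
Fraction remaining at end-expiration = e^(−Te/τ) = e^(−0.61/0.4912) = 0.2888 → 28.88%.

28.9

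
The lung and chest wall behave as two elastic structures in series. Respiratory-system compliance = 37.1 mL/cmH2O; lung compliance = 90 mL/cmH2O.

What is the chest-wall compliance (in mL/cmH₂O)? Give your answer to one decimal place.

1/Ccw = 1/Crs − 1/CL.
1/Ccw = 1/37.1 − 1/90 = 0.01584.
Ccw = 63.131 mL/cmH2O.

63.1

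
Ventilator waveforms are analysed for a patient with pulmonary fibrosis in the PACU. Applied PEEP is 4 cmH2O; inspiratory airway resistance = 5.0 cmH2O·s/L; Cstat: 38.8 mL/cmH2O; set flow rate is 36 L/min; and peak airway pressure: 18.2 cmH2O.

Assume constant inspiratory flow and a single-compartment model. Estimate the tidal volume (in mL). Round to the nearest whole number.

435

Flow: 36 L/min ÷ 60 = 0.6 L/s.
Equation of motion (constant flow): PIP = Vt/C + R·V̇ + PEEP.
Vt/C = PIP − R·V̇ − PEEP = 18.2 − 3.0 − 4 = 11.2 cmH2O.
Vt = C × 11.2 = 38.8 × 11.2 = 434.56 mL.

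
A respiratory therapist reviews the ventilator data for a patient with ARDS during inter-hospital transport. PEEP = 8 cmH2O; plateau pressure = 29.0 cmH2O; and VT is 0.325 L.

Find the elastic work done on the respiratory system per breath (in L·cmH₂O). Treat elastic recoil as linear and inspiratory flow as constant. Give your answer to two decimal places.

Elastic work ≈ ½ × (Pplat − PEEP) × Vt = 0.5 × (29.0 − 8) × 0.325 L = 0.5 × 21.0 × 0.325 = 3.413 L·cmH2O.

3.41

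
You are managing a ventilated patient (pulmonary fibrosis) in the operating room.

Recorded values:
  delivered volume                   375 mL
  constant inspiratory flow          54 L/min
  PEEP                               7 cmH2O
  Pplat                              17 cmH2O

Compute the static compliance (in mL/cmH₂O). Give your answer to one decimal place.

37.5

Cstat = Vt / (Pplat − PEEP) = 375 / (17 − 7) = 375 / 10.0 = 37.5 mL/cmH2O.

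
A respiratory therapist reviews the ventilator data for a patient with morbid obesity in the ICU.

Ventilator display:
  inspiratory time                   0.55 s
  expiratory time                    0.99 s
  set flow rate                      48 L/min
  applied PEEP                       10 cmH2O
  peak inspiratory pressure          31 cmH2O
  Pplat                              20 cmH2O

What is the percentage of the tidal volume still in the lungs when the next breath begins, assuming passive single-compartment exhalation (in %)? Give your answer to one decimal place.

19.5

Flow: 48 L/min ÷ 60 = 0.8 L/s.
Vt = flow × Ti = 0.8 L/s × 0.55 s × 1000 mL/L = 440.0 mL.
R = (PIP − Pplat)/V̇ = (31 − 20) / 0.8 = 11.0/0.8 = 13.75 cmH2O·s/L.
C = Vt/(Pplat − PEEP) = 440.0 / (20 − 10) = 440.0/10.0 = 44.0 mL/cmH2O.
τ = R × C = 13.75 × 0.044 L/cmH2O = 0.605 s.
Fraction remaining at end-expiration = e^(−Te/τ) = e^(−0.99/0.605) = 0.1947 → 19.47%.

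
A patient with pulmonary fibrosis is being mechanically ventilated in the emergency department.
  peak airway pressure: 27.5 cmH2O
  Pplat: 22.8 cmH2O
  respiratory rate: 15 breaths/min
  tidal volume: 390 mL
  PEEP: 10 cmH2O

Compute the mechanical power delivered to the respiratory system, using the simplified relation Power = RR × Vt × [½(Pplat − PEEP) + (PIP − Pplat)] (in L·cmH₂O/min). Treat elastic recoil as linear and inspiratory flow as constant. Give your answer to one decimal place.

Per-breath work = Vt × [½(Pplat−PEEP) + (PIP−Pplat)] = 0.390 × [0.5×12.8 + 4.7] = 0.390 × 11.1 = 4.329 L·cmH2O.
Power = 15 × 4.329 = 64.935 L·cmH2O/min.

64.9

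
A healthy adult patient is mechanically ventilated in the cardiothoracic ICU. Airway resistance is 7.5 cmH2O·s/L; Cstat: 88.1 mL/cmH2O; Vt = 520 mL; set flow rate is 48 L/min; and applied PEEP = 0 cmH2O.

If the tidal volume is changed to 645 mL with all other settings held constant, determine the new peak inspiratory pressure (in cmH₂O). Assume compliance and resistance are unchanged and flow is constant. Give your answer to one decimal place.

13.3

Flow: 48 L/min ÷ 60 = 0.8 L/s.
PIP = Vt/C + R·V̇ + PEEP (constant-flow equation of motion).
Only the elastic term changes: ΔPIP = ΔVt / C = (645 − 520) / 88.1 = 1.419 cmH2O.
Original PIP = 520/88.1 + 7.5×0.8 + 0 = 11.902 cmH2O; new PIP = 11.902 + (1.419) = 13.321 cmH2O.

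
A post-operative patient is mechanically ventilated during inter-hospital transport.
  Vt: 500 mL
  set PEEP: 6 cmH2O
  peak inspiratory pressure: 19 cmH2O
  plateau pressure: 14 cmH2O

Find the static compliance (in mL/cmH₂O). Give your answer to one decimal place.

62.5

Cstat = Vt / (Pplat − PEEP) = 500 / (14 − 6) = 500 / 8.0 = 62.5 mL/cmH2O.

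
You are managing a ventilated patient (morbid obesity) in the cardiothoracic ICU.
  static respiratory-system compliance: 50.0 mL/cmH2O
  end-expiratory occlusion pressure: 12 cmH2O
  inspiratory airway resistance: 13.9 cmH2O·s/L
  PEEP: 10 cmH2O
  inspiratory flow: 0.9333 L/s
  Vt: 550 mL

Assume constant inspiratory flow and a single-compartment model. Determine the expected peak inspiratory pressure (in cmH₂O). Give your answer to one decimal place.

36.0

Total PEEP = 12 cmH2O (set 10 + intrinsic 2); this is the baseline alveolar pressure.
Equation of motion (constant flow): PIP = Vt/C + R·V̇ + PEEP.
PIP = 550/50.0 + 13.9×0.9333 + 12 = 11.0 + 12.973 + 12 = 35.973 cmH2O.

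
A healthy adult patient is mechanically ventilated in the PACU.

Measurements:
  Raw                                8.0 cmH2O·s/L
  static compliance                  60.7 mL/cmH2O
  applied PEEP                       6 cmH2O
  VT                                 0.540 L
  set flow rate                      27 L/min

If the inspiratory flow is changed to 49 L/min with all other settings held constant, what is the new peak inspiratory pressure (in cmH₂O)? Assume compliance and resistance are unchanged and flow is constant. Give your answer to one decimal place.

Flow: 27 L/min ÷ 60 = 0.45 L/s.
New flow: 49 L/min ÷ 60 = 0.8167 L/s.
PIP = Vt/C + R·V̇ + PEEP (constant-flow equation of motion).
Only the resistive term changes: ΔPIP = R × ΔV̇ = 8.0 × (0.8167 − 0.45) = 8.0 × 0.3667 = 2.934 cmH2O.
Original PIP = 540/60.7 + 8.0×0.45 + 6 = 18.496 cmH2O; new PIP = 18.496 + (2.934) = 21.43 cmH2O.

21.4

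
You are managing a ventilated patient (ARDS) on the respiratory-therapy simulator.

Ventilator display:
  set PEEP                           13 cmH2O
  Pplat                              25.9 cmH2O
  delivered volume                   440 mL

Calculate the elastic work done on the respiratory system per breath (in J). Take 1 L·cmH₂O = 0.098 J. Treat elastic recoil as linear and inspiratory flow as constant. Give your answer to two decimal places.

0.28

Elastic work ≈ ½ × (Pplat − PEEP) × Vt = 0.5 × (25.9 − 13) × 0.440 L = 0.5 × 12.9 × 0.440 = 2.838 L·cmH2O.
× 0.098 J/(L·cmH2O) → 0.2781 J.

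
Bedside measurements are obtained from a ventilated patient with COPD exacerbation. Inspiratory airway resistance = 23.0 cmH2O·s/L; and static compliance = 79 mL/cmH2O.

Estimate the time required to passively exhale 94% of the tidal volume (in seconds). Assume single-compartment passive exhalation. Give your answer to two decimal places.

τ = R × C = 23.0 × 79 mL/cmH2O = 23.0 × 0.079 L/cmH2O = 1.817 s.
Exhaled fraction f = 1 − e^(−t/τ) → t = −τ·ln(1 − f) = −1.817·ln(0.06) = 5.112 s.

5.11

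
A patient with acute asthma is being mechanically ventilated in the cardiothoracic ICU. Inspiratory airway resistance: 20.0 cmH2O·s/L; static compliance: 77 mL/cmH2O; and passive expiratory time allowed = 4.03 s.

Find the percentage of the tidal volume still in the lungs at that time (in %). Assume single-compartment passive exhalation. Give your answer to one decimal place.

7.3

τ = R × C = 20.0 × 77 mL/cmH2O = 20.0 × 0.077 L/cmH2O = 1.54 s.
Passive exhalation: V(t)/V₀ = e^(−t/τ) = e^(−4.03/1.54) = 0.07303.
Fraction remaining = 0.07303 → 7.303%.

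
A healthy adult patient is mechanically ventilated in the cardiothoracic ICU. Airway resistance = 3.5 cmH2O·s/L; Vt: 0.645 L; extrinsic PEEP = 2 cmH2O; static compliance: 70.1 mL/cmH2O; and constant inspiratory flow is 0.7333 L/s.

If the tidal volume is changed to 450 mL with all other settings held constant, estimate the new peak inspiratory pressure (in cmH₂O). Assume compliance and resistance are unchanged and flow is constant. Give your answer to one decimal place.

PIP = Vt/C + R·V̇ + PEEP (constant-flow equation of motion).
Only the elastic term changes: ΔPIP = ΔVt / C = (450 − 645) / 70.1 = -2.782 cmH2O.
Original PIP = 645/70.1 + 3.5×0.7333 + 2 = 13.768 cmH2O; new PIP = 13.768 + (-2.782) = 10.986 cmH2O.

11.0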